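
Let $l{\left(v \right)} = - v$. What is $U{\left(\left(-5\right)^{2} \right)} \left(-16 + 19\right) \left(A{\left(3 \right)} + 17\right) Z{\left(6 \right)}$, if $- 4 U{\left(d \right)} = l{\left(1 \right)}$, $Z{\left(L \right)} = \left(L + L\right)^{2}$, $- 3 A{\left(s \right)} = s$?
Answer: $1728$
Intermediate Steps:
$A{\left(s \right)} = - \frac{s}{3}$
$Z{\left(L \right)} = 4 L^{2}$ ($Z{\left(L \right)} = \left(2 L\right)^{2} = 4 L^{2}$)
$U{\left(d \right)} = \frac{1}{4}$ ($U{\left(d \right)} = - \frac{\left(-1\right) 1}{4} = \left(- \frac{1}{4}\right) \left(-1\right) = \frac{1}{4}$)
$U{\left(\left(-5\right)^{2} \right)} \left(-16 + 19\right) \left(A{\left(3 \right)} + 17\right) Z{\left(6 \right)} = \frac{\left(-16 + 19\right) \left(\left(- \frac{1}{3}\right) 3 + 17\right)}{4} \cdot 4 \cdot 6^{2} = \frac{3 \left(-1 + 17\right)}{4} \cdot 4 \cdot 36 = \frac{3 \cdot 16}{4} \cdot 144 = \frac{1}{4} \cdot 48 \cdot 144 = 12 \cdot 144 = 1728$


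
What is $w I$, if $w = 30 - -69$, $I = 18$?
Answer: $1782$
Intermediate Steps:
$w = 99$ ($w = 30 + 69 = 99$)
$w I = 99 \cdot 18 = 1782$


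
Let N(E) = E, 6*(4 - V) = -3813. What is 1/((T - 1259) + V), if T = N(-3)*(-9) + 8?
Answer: -2/1169 ≈ -0.0017109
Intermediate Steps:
V = 1279/2 (V = 4 - ⅙*(-3813) = 4 + 1271/2 = 1279/2 ≈ 639.50)
T = 35 (T = -3*(-9) + 8 = 27 + 8 = 35)
1/((T - 1259) + V) = 1/((35 - 1259) + 1279/2) = 1/(-1224 + 1279/2) = 1/(-1169/2) = -2/1169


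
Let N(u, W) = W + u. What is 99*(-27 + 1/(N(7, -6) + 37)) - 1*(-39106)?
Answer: 1384553/38 ≈ 36436.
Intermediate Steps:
99*(-27 + 1/(N(7, -6) + 37)) - 1*(-39106) = 99*(-27 + 1/((-6 + 7) + 37)) - 1*(-39106) = 99*(-27 + 1/(1 + 37)) + 39106 = 99*(-27 + 1/38) + 39106 = 99*(-1025/38) + 39106 = -101475/38 + 39106 = 1384553/38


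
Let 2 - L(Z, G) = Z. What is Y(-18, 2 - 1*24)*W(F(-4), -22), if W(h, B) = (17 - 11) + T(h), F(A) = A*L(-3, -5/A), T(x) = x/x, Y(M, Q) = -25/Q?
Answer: 175/22 ≈ 7.9545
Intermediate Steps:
L(Z, G) = 2 - Z
T(x) = 1
F(A) = 5*A (F(A) = A*(2 - 1*(-3)) = A*(2 + 3) = A*5 = 5*A)
W(h, B) = 7 (W(h, B) = (17 - 11) + 1 = 6 + 1 = 7)
Y(-18, 2 - 1*24)*W(F(-4), -22) = -25/(2 - 1*24)*7 = -25/(2 - 24)*7 = -25/(-22)*7 = -25*(-1/22)*7 = (25/22)*7 = 175/22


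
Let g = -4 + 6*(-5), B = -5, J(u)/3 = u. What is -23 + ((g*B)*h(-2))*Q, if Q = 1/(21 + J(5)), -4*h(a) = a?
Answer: -743/36 ≈ -20.639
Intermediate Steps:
h(a) = -a/4
J(u) = 3*u
g = -34 (g = -4 - 30 = -34)
Q = 1/36 (Q = 1/(21 + 3*5) = 1/(21 + 15) = 1/36 ≈ 0.027778)
-23 + ((g*B)*h(-2))*Q = -23 + ((-34*(-5))*(-¼*(-2)))*(1/36) = -23 + (170*(½))*(1/36) = -23 + 85*(1/36) = -23 + 85/36 = -743/36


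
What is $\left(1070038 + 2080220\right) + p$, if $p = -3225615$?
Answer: $-75357$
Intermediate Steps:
$\left(1070038 + 2080220\right) + p = \left(1070038 + 2080220\right) - 3225615 = 3150258 - 3225615 = -75357$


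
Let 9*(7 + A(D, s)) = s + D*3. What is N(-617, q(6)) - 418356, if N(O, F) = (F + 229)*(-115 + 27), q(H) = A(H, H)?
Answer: -1314380/3 ≈ -4.3813e+5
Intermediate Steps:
A(D, s) = -7 + D/3 + s/9 (A(D, s) = -7 + (s + D*3)/9 = -7 + (s + 3*D)/9 = -7 + (D/3 + s/9) = -7 + D/3 + s/9)
q(H) = -7 + 4*H/9 (q(H) = -7 + H/3 + H/9 = -7 + 4*H/9)
N(O, F) = -20152 - 88*F (N(O, F) = (229 + F)*(-88) = -20152 - 88*F)
N(-617, q(6)) - 418356 = (-20152 - 88*(-7 + (4/9)*6)) - 418356 = (-20152 - 88*(-7 + 8/3)) - 418356 = (-20152 - 88*(-13/3)) - 418356 = (-20152 + 1144/3) - 418356 = -59312/3 - 418356 = -1314380/3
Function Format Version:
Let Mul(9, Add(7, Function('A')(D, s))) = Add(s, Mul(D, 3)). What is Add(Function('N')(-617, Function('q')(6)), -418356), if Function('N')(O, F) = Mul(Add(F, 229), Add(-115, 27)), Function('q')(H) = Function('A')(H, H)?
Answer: Rational(-1314380, 3) ≈ -4.3813e+5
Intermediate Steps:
Function('A')(D, s) = Add(-7, Mul(Rational(1, 3), D), Mul(Rational(1, 9), s)) (Function('A')(D, s) = Add(-7, Mul(Rational(1, 9), Add(s, Mul(D, 3)))) = Add(-7, Mul(Rational(1, 9), Add(s, Mul(3, D)))) = Add(-7, Add(Mul(Rational(1, 3), D), Mul(Rational(1, 9), s))) = Add(-7, Mul(Rational(1, 3), D), Mul(Rational(1, 9), s)))
Function('q')(H) = Add(-7, Mul(Rational(4, 9), H)) (Function('q')(H) = Add(-7, Mul(Rational(1, 3), H), Mul(Rational(1, 9), H)) = Add(-7, Mul(Rational(4, 9), H)))
Function('N')(O, F) = Add(-20152, Mul(-88, F)) (Function('N')(O, F) = Mul(Add(229, F), -88) = Add(-20152, Mul(-88, F)))
Add(Function('N')(-617, Function('q')(6)), -418356) = Add(Add(-20152, Mul(-88, Add(-7, Mul(Rational(4, 9), 6)))), -418356) = Add(Add(-20152, Mul(-88, Add(-7, Rational(8, 3)))), -418356) = Add(Add(-20152, Mul(-88, Rational(-13, 3))), -418356) = Add(Add(-20152, Rational(1144, 3)), -418356) = Add(Rational(-59312, 3), -418356) = Rational(-1314380, 3)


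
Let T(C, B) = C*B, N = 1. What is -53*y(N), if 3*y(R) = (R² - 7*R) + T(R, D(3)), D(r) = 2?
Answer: 212/3 ≈ 70.667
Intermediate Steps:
T(C, B) = B*C
y(R) = -5*R/3 + R²/3 (y(R) = ((R² - 7*R) + 2*R)/3 = (R² - 5*R)/3 = -5*R/3 + R²/3)
-53*y(N) = -53*(-5 + 1)/3 = -53*(-4)/3 = -53*(-4/3) = 212/3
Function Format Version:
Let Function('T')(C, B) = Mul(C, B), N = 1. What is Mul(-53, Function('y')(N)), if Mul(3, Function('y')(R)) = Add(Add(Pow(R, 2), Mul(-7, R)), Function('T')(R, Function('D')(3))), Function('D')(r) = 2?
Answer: Rational(212, 3) ≈ 70.667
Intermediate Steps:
Function('T')(C, B) = Mul(B, C)
Function('y')(R) = Add(Mul(Rational(-5, 3), R), Mul(Rational(1, 3), Pow(R, 2))) (Function('y')(R) = Mul(Rational(1, 3), Add(Add(Pow(R, 2), Mul(-7, R)), Mul(2, R))) = Mul(Rational(1, 3), Add(Pow(R, 2), Mul(-5, R))) = Add(Mul(Rational(-5, 3), R), Mul(Rational(1, 3), Pow(R, 2))))
Mul(-53, Function('y')(N)) = Mul(-53, Mul(Rational(1, 3), 1, Add(-5, 1))) = Mul(-53, Mul(Rational(1, 3), 1, -4)) = Mul(-53, Rational(-4, 3)) = Rational(212, 3)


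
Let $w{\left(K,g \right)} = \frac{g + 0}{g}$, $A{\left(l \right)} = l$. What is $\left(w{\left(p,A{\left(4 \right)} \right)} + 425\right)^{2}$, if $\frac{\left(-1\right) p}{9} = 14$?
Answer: $181476$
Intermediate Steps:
$p = -126$ ($p = \left(-9\right) 14 = -126$)
$w{\left(K,g \right)} = 1$ ($w{\left(K,g \right)} = \frac{g}{g} = 1$)
$\left(w{\left(p,A{\left(4 \right)} \right)} + 425\right)^{2} = \left(1 + 425\right)^{2} = 426^{2} = 181476$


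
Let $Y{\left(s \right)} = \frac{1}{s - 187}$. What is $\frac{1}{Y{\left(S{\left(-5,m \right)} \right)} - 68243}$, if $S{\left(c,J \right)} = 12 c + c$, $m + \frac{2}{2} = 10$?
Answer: $- \frac{252}{17197237} \approx -1.4654 \cdot 10^{-5}$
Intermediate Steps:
$m = 9$ ($m = -1 + 10 = 9$)
$S{\left(c,J \right)} = 13 c$
$Y{\left(s \right)} = \frac{1}{-187 + s}$
$\frac{1}{Y{\left(S{\left(-5,m \right)} \right)} - 68243} = \frac{1}{\frac{1}{-187 + 13 \left(-5\right)} - 68243} = \frac{1}{\frac{1}{-187 - 65} - 68243} = \frac{1}{\frac{1}{-252} - 68243} = \frac{1}{- \frac{1}{252} - 68243} = \frac{1}{- \frac{17197237}{252}} = - \frac{252}{17197237}$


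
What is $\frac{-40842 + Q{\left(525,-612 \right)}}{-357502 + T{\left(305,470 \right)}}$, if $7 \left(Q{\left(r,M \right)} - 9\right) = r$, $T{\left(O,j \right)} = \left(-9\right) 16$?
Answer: $\frac{20379}{178823} \approx 0.11396$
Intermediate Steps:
$T{\left(O,j \right)} = -144$
$Q{\left(r,M \right)} = 9 + \frac{r}{7}$
$\frac{-40842 + Q{\left(525,-612 \right)}}{-357502 + T{\left(305,470 \right)}} = \frac{-40842 + \left(9 + \frac{1}{7} \cdot 525\right)}{-357502 - 144} = \frac{-40842 + \left(9 + 75\right)}{-357646} = \left(-40842 + 84\right) \left(- \frac{1}{357646}\right) = \left(-40758\right) \left(- \frac{1}{357646}\right) = \frac{20379}{178823}$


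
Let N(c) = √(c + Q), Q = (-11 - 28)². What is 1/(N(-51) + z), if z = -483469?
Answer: -69067/33391753213 - √30/33391753213 ≈ -2.0685e-6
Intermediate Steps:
Q = 1521 (Q = (-39)² = 1521)
N(c) = √(1521 + c) (N(c) = √(c + 1521) = √(1521 + c))
1/(N(-51) + z) = 1/(√(1521 - 51) - 483469) = 1/(√1470 - 483469) = 1/(7*√30 - 483469) = 1/(-483469 + 7*√30)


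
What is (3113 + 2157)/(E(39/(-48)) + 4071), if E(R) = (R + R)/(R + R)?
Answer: 2635/2036 ≈ 1.2942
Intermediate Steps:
E(R) = 1 (E(R) = (2*R)/((2*R)) = (2*R)*(1/(2*R)) = 1)
(3113 + 2157)/(E(39/(-48)) + 4071) = (3113 + 2157)/(1 + 4071) = 5270/4072 = 5270*(1/4072) = 2635/2036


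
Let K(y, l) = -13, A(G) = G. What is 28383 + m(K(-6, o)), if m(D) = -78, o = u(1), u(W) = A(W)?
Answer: 28305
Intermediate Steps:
u(W) = W
o = 1
28383 + m(K(-6, o)) = 28383 - 78 = 28305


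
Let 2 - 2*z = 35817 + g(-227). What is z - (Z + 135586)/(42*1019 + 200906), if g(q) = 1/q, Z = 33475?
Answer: -990695624255/55320808 ≈ -17908.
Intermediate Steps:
z = -4065002/227 (z = 1 - (35817 + 1/(-227))/2 = 1 - (35817 - 1/227)/2 = 1 - 1/2*8130458/227 = 1 - 4065229/227 = -4065002/227 ≈ -17908.)
z - (Z + 135586)/(42*1019 + 200906) = -4065002/227 - (33475 + 135586)/(42*1019 + 200906) = -4065002/227 - 169061/(42798 + 200906) = -4065002/227 - 169061/243704 = -990695624255/55320808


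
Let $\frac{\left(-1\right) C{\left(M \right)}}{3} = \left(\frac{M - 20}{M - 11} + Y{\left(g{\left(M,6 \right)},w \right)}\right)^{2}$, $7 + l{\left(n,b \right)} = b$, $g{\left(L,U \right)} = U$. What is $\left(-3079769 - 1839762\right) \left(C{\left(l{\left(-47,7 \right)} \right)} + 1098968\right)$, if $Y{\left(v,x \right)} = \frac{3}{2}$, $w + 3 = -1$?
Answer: $- \frac{2616622409157775}{484} \approx -5.4062 \cdot 10^{12}$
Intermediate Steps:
$w = -4$ ($w = -3 - 1 = -4$)
$l{\left(n,b \right)} = -7 + b$
$Y{\left(v,x \right)} = \frac{3}{2}$ ($Y{\left(v,x \right)} = 3 \cdot \frac{1}{2} = \frac{3}{2}$)
$C{\left(M \right)} = - 3 \left(\frac{3}{2} + \frac{-20 + M}{-11 + M}\right)^{2}$ ($C{\left(M \right)} = - 3 \left(\frac{M - 20}{M - 11} + \frac{3}{2}\right)^{2} = - 3 \left(\frac{-20 + M}{-11 + M} + \frac{3}{2}\right)^{2} = - 3 \left(\frac{3}{2} + \frac{-20 + M}{-11 + M}\right)^{2}$)
$\left(-3079769 - 1839762\right) \left(C{\left(l{\left(-47,7 \right)} \right)} + 1098968\right) = \left(-3079769 - 1839762\right) \left(- \frac{3 \left(-73 + 5 \left(-7 + 7\right)\right)^{2}}{4 \left(-11 + \left(-7 + 7\right)\right)^{2}} + 1098968\right) = - 4919531 \left(- \frac{3 \left(-73 + 5 \cdot 0\right)^{2}}{4 \left(-11 + 0\right)^{2}} + 1098968\right) = - 4919531 \left(- \frac{3 \left(-73 + 0\right)^{2}}{4 \cdot 121} + 1098968\right) = - 4919531 \left(\left(- \frac{3}{4}\right) \left(-73\right)^{2} \cdot \frac{1}{121} + 1098968\right) = - 4919531 \left(\left(- \frac{3}{4}\right) 5329 \cdot \frac{1}{121} + 1098968\right) = - 4919531 \left(- \frac{15987}{484} + 1098968\right) = \left(-4919531\right) \frac{531884525}{484} = - \frac{2616622409157775}{484}$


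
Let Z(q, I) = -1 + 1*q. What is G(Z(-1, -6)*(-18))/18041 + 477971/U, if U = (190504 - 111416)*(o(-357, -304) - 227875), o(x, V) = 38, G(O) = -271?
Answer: -4891818864587/325083893886896 ≈ -0.015048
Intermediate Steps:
Z(q, I) = -1 + q
U = -18019172656 (U = (190504 - 111416)*(38 - 227875) = 79088*(-227837) = -18019172656)
G(Z(-1, -6)*(-18))/18041 + 477971/U = -271/18041 + 477971/(-18019172656) = -271*1/18041 + 477971*(-1/18019172656) = -271/18041 - 477971/18019172656 = -4891818864587/325083893886896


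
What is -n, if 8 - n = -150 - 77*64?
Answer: -5086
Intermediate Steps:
n = 5086 (n = 8 - (-150 - 77*64) = 8 - (-150 - 4928) = 8 - 1*(-5078) = 8 + 5078 = 5086)
-n = -1*5086 = -5086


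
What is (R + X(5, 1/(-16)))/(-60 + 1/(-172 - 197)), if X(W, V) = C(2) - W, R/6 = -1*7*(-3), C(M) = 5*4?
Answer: -52029/22141 ≈ -2.3499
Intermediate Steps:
C(M) = 20
R = 126 (R = 6*(-1*7*(-3)) = 6*(-7*(-3)) = 6*21 = 126)
X(W, V) = 20 - W
(R + X(5, 1/(-16)))/(-60 + 1/(-172 - 197)) = (126 + (20 - 1*5))/(-60 + 1/(-172 - 197)) = (126 + (20 - 5))/(-60 + 1/(-369)) = (126 + 15)/(-60 - 1/369) = 141/(-22141/369) = 141*(-369/22141) = -52029/22141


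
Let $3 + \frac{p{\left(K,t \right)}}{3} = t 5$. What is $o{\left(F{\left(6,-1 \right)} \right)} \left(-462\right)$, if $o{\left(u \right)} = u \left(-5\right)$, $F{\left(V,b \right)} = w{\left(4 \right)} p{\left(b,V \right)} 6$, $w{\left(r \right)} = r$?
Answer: $4490640$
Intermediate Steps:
$p{\left(K,t \right)} = -9 + 15 t$ ($p{\left(K,t \right)} = -9 + 3 t 5 = -9 + 3 \cdot 5 t = -9 + 15 t$)
$F{\left(V,b \right)} = -216 + 360 V$ ($F{\left(V,b \right)} = 4 \left(-9 + 15 V\right) 6 = \left(-36 + 60 V\right) 6 = -216 + 360 V$)
$o{\left(u \right)} = - 5 u$
$o{\left(F{\left(6,-1 \right)} \right)} \left(-462\right) = - 5 \left(-216 + 360 \cdot 6\right) \left(-462\right) = - 5 \left(-216 + 2160\right) \left(-462\right) = \left(-5\right) 1944 \left(-462\right) = \left(-9720\right) \left(-462\right) = 4490640$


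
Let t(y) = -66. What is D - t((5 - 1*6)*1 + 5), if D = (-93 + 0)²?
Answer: 8715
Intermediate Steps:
D = 8649 (D = (-93)² = 8649)
D - t((5 - 1*6)*1 + 5) = 8649 - 1*(-66) = 8649 + 66 = 8715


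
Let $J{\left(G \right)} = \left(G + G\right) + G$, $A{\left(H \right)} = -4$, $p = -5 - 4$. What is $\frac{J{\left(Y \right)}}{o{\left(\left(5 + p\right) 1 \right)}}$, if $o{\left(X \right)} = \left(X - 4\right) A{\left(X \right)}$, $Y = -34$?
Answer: $- \frac{51}{16} \approx -3.1875$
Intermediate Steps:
$p = -9$
$J{\left(G \right)} = 3 G$ ($J{\left(G \right)} = 2 G + G = 3 G$)
$o{\left(X \right)} = 16 - 4 X$ ($o{\left(X \right)} = \left(X - 4\right) \left(-4\right) = \left(-4 + X\right) \left(-4\right) = 16 - 4 X$)
$\frac{J{\left(Y \right)}}{o{\left(\left(5 + p\right) 1 \right)}} = \frac{3 \left(-34\right)}{16 - 4 \left(5 - 9\right) 1} = - \frac{102}{16 - 4 \left(\left(-4\right) 1\right)} = - \frac{102}{16 - -16} = - \frac{102}{16 + 16} = - \frac{102}{32} = \left(-102\right) \frac{1}{32} = - \frac{51}{16}$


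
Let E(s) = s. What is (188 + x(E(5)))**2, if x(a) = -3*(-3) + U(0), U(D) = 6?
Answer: 41209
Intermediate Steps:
x(a) = 15 (x(a) = -3*(-3) + 6 = 9 + 6 = 15)
(188 + x(E(5)))**2 = (188 + 15)**2 = 203**2 = 41209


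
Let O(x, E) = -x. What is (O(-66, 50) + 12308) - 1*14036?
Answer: -1662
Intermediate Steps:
(O(-66, 50) + 12308) - 1*14036 = (-1*(-66) + 12308) - 1*14036 = (66 + 12308) - 14036 = 12374 - 14036 = -1662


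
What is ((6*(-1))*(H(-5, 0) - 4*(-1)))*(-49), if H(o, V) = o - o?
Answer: 1176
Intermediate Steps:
H(o, V) = 0
((6*(-1))*(H(-5, 0) - 4*(-1)))*(-49) = ((6*(-1))*(0 - 4*(-1)))*(-49) = -6*(0 + 4)*(-49) = -6*4*(-49) = -24*(-49) = 1176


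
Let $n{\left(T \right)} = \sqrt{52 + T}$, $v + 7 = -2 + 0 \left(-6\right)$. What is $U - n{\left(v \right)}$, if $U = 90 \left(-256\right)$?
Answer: $-23040 - \sqrt{43} \approx -23047.0$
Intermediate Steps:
$U = -23040$
$v = -9$ ($v = -7 + \left(-2 + 0 \left(-6\right)\right) = -7 + \left(-2 + 0\right) = -7 - 2 = -9$)
$U - n{\left(v \right)} = -23040 - \sqrt{52 - 9} = -23040 - \sqrt{43}$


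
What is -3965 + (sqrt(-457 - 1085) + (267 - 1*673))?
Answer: -4371 + I*sqrt(1542) ≈ -4371.0 + 39.268*I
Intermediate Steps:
-3965 + (sqrt(-457 - 1085) + (267 - 1*673)) = -3965 + (sqrt(-1542) + (267 - 673)) = -3965 + (I*sqrt(1542) - 406) = -3965 + (-406 + I*sqrt(1542)) = -4371 + I*sqrt(1542)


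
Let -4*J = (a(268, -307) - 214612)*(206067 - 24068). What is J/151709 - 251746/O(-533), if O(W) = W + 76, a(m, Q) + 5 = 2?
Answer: 18003058466601/277324052 ≈ 64917.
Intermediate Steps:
a(m, Q) = -3 (a(m, Q) = -5 + 2 = -3)
O(W) = 76 + W
J = 39059715385/4 (J = -(-3 - 214612)*(206067 - 24068)/4 = -(-214615)*181999/4 = -¼*(-39059715385) = 39059715385/4 ≈ 9.7649e+9)
J/151709 - 251746/O(-533) = (39059715385/4)/151709 - 251746/(76 - 533) = (39059715385/4)*(1/151709) - 251746/(-457) = 39059715385/606836 - 251746*(-1/457) = 39059715385/606836 + 251746/457 = 18003058466601/277324052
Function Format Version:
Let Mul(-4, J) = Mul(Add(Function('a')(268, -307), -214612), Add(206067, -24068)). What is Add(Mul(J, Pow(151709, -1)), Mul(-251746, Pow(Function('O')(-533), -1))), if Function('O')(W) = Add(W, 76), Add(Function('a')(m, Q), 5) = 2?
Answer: Rational(18003058466601, 277324052) ≈ 64917.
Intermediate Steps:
Function('a')(m, Q) = -3 (Function('a')(m, Q) = Add(-5, 2) = -3)
Function('O')(W) = Add(76, W)
J = Rational(39059715385, 4) (J = Mul(Rational(-1, 4), Mul(Add(-3, -214612), Add(206067, -24068))) = Mul(Rational(-1, 4), Mul(-214615, 181999)) = Mul(Rational(-1, 4), -39059715385) = Rational(39059715385, 4) ≈ 9.7649e+9)
Add(Mul(J, Pow(151709, -1)), Mul(-251746, Pow(Function('O')(-533), -1))) = Add(Mul(Rational(39059715385, 4), Pow(151709, -1)), Mul(-251746, Pow(Add(76, -533), -1))) = Add(Mul(Rational(39059715385, 4), Rational(1, 151709)), Mul(-251746, Pow(-457, -1))) = Add(Rational(39059715385, 606836), Mul(-251746, Rational(-1, 457))) = Add(Rational(39059715385, 606836), Rational(251746, 457)) = Rational(18003058466601, 277324052)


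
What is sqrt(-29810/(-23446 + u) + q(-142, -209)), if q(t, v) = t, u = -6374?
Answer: I*sqrt(1253820666)/2982 ≈ 11.874*I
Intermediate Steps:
sqrt(-29810/(-23446 + u) + q(-142, -209)) = sqrt(-29810/(-23446 - 6374) - 142) = sqrt(-29810/(-29820) - 142) = sqrt(-29810*(-1/29820) - 142) = sqrt(2981/2982 - 142) = sqrt(-420463/2982) = I*sqrt(1253820666)/2982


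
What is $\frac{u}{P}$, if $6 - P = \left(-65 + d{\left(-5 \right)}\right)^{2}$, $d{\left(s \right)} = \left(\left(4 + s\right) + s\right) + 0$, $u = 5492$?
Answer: $- \frac{5492}{5035} \approx -1.0908$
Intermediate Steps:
$d{\left(s \right)} = 4 + 2 s$ ($d{\left(s \right)} = \left(4 + 2 s\right) + 0 = 4 + 2 s$)
$P = -5035$ ($P = 6 - \left(-65 + \left(4 + 2 \left(-5\right)\right)\right)^{2} = 6 - \left(-65 + \left(4 - 10\right)\right)^{2} = 6 - \left(-65 - 6\right)^{2} = 6 - \left(-71\right)^{2} = 6 - 5041 = -5035$)
$\frac{u}{P} = \frac{5492}{-5035} = 5492 \left(- \frac{1}{5035}\right) = - \frac{5492}{5035}$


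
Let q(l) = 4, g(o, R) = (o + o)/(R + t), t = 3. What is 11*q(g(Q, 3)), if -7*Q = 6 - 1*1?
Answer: 44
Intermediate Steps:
Q = -5/7 (Q = -(6 - 1*1)/7 = -(6 - 1)/7 = -1/7*5 = -5/7 ≈ -0.71429)
g(o, R) = 2*o/(3 + R) (g(o, R) = (o + o)/(R + 3) = (2*o)/(3 + R) = 2*o/(3 + R))
11*q(g(Q, 3)) = 11*4 = 44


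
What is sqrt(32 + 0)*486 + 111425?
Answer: 111425 + 1944*sqrt(2) ≈ 1.1417e+5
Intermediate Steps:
sqrt(32 + 0)*486 + 111425 = sqrt(32)*486 + 111425 = (4*sqrt(2))*486 + 111425 = 1944*sqrt(2) + 111425 = 111425 + 1944*sqrt(2)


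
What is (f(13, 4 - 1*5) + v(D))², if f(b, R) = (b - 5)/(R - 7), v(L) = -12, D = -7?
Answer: 169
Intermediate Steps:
f(b, R) = (-5 + b)/(-7 + R)
(f(13, 4 - 1*5) + v(D))² = ((-5 + 13)/(-7 + (4 - 1*5)) - 12)² = (8/(-7 + (4 - 5)) - 12)² = (8/(-7 - 1) - 12)² = (8/(-8) - 12)² = (-⅛*8 - 12)² = (-1 - 12)² = (-13)² = 169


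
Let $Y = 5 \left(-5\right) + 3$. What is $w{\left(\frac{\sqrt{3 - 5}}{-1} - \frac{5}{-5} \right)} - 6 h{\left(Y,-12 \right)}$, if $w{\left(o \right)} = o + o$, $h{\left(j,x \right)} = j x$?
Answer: $-1582 - 2 i \sqrt{2} \approx -1582.0 - 2.8284 i$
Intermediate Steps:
$Y = -22$ ($Y = -25 + 3 = -22$)
$w{\left(o \right)} = 2 o$
$w{\left(\frac{\sqrt{3 - 5}}{-1} - \frac{5}{-5} \right)} - 6 h{\left(Y,-12 \right)} = 2 \left(\frac{\sqrt{3 - 5}}{-1} - \frac{5}{-5}\right) - 6 \left(\left(-22\right) \left(-12\right)\right) = 2 \left(\sqrt{-2} \left(-1\right) - -1\right) - 1584 = 2 \left(i \sqrt{2} \left(-1\right) + 1\right) - 1584 = 2 \left(- i \sqrt{2} + 1\right) - 1584 = 2 \left(1 - i \sqrt{2}\right) - 1584 = \left(2 - 2 i \sqrt{2}\right) - 1584 = -1582 - 2 i \sqrt{2}$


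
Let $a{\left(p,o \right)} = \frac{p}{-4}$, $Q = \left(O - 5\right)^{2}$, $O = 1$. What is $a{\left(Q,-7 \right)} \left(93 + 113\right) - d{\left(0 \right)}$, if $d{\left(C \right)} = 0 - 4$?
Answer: $-820$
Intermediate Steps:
$d{\left(C \right)} = -4$ ($d{\left(C \right)} = 0 - 4 = -4$)
$Q = 16$ ($Q = \left(1 - 5\right)^{2} = \left(-4\right)^{2} = 16$)
$a{\left(p,o \right)} = - \frac{p}{4}$ ($a{\left(p,o \right)} = p \left(- \frac{1}{4}\right) = - \frac{p}{4}$)
$a{\left(Q,-7 \right)} \left(93 + 113\right) - d{\left(0 \right)} = \left(- \frac{1}{4}\right) 16 \left(93 + 113\right) - -4 = \left(-4\right) 206 + 4 = -824 + 4 = -820$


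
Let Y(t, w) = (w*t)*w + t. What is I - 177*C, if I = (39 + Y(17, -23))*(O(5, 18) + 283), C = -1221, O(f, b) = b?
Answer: 2939866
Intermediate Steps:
Y(t, w) = t + t*w² (Y(t, w) = (t*w)*w + t = t*w² + t = t + t*w²)
I = 2723749 (I = (39 + 17*(1 + (-23)²))*(18 + 283) = (39 + 17*(1 + 529))*301 = (39 + 17*530)*301 = (39 + 9010)*301 = 9049*301 = 2723749)
I - 177*C = 2723749 - 177*(-1221) = 2723749 + 216117 = 2939866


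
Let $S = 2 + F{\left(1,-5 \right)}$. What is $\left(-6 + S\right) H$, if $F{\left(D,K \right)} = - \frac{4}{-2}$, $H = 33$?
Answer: $-66$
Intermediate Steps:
$F{\left(D,K \right)} = 2$ ($F{\left(D,K \right)} = \left(-4\right) \left(- \frac{1}{2}\right) = 2$)
$S = 4$ ($S = 2 + 2 = 4$)
$\left(-6 + S\right) H = \left(-6 + 4\right) 33 = \left(-2\right) 33 = -66$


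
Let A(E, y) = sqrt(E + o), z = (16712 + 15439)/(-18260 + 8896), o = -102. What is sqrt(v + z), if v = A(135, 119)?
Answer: sqrt(-75265491 + 21921124*sqrt(33))/4682 ≈ 1.5202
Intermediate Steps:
z = -32151/9364 (z = 32151/(-9364) = 32151*(-1/9364) = -32151/9364 ≈ -3.4335)
A(E, y) = sqrt(-102 + E) (A(E, y) = sqrt(E - 102) = sqrt(-102 + E))
v = sqrt(33) (v = sqrt(-102 + 135) = sqrt(33) ≈ 5.7446)
sqrt(v + z) = sqrt(sqrt(33) - 32151/9364) = sqrt(-32151/9364 + sqrt(33))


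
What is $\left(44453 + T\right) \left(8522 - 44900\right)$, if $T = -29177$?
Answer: $-555710328$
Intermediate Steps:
$\left(44453 + T\right) \left(8522 - 44900\right) = \left(44453 - 29177\right) \left(8522 - 44900\right) = 15276 \left(-36378\right) = -555710328$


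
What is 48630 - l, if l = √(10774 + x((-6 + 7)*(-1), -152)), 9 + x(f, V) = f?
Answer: 48630 - 6*√299 ≈ 48526.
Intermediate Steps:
x(f, V) = -9 + f
l = 6*√299 (l = √(10774 + (-9 + (-6 + 7)*(-1))) = √(10774 + (-9 + 1*(-1))) = √(10774 + (-9 - 1)) = √(10774 - 10) = √10764 = 6*√299 ≈ 103.75)
48630 - l = 48630 - 6*√299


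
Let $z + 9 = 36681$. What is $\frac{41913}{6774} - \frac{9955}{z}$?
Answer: $\frac{244933061}{41402688} \approx 5.9159$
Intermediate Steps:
$z = 36672$ ($z = -9 + 36681 = 36672$)
$\frac{41913}{6774} - \frac{9955}{z} = \frac{41913}{6774} - \frac{9955}{36672} = 41913 \cdot \frac{1}{6774} - \frac{9955}{36672} = \frac{13971}{2258} - \frac{9955}{36672} = \frac{244933061}{41402688}$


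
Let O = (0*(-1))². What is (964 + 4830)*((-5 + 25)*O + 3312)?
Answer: 19189728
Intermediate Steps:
O = 0 (O = 0² = 0)
(964 + 4830)*((-5 + 25)*O + 3312) = (964 + 4830)*((-5 + 25)*0 + 3312) = 5794*(20*0 + 3312) = 5794*(0 + 3312) = 5794*3312 = 19189728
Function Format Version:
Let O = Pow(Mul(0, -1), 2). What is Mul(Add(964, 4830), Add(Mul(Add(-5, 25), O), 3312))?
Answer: 19189728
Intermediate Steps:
O = 0 (O = Pow(0, 2) = 0)
Mul(Add(964, 4830), Add(Mul(Add(-5, 25), O), 3312)) = Mul(Add(964, 4830), Add(Mul(Add(-5, 25), 0), 3312)) = Mul(5794, Add(Mul(20, 0), 3312)) = Mul(5794, Add(0, 3312)) = Mul(5794, 3312) = 19189728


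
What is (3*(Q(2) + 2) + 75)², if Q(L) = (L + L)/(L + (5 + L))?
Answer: 61009/9 ≈ 6778.8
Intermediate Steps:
Q(L) = 2*L/(5 + 2*L) (Q(L) = (2*L)/(5 + 2*L) = 2*L/(5 + 2*L))
(3*(Q(2) + 2) + 75)² = (3*(2*2/(5 + 2*2) + 2) + 75)² = (3*(2*2/(5 + 4) + 2) + 75)² = (3*(2*2/9 + 2) + 75)² = (3*(2*2*(⅑) + 2) + 75)² = (3*(4/9 + 2) + 75)² = (3*(22/9) + 75)² = (22/3 + 75)² = (247/3)² = 61009/9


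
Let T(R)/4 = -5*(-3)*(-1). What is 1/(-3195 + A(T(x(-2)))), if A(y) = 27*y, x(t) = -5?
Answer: -1/4815 ≈ -0.00020768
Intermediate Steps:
T(R) = -60 (T(R) = 4*(-5*(-3)*(-1)) = 4*(15*(-1)) = 4*(-15) = -60)
1/(-3195 + A(T(x(-2)))) = 1/(-3195 + 27*(-60)) = 1/(-3195 - 1620) = 1/(-4815) = -1/4815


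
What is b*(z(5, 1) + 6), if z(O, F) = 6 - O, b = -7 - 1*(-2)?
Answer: -35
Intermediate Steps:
b = -5 (b = -7 + 2 = -5)
b*(z(5, 1) + 6) = -5*((6 - 1*5) + 6) = -5*((6 - 5) + 6) = -5*(1 + 6) = -5*7 = -35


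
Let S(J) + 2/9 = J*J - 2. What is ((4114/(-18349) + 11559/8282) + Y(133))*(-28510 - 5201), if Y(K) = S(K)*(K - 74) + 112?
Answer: -16039408391444337761/455899254 ≈ -3.5182e+10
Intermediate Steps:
S(J) = -20/9 + J² (S(J) = -2/9 + (J*J - 2) = -2/9 + (J² - 2) = -2/9 + (-2 + J²) = -20/9 + J²)
Y(K) = 112 + (-74 + K)*(-20/9 + K²) (Y(K) = (-20/9 + K²)*(K - 74) + 112 = (-20/9 + K²)*(-74 + K) + 112 = (-74 + K)*(-20/9 + K²) + 112 = 112 + (-74 + K)*(-20/9 + K²))
((4114/(-18349) + 11559/8282) + Y(133))*(-28510 - 5201) = ((4114/(-18349) + 11559/8282) + (2488/9 + 133³ - 74*133² - 20/9*133))*(-28510 - 5201) = ((4114*(-1/18349) + 11559*(1/8282)) + (2488/9 + 2352637 - 74*17689 - 2660/9))*(-33711) = ((-4114/18349 + 11559/8282) + (2488/9 + 2352637 - 1308986 - 2660/9))*(-33711) = (178023943/151966418 + 9392687/9)*(-33711) = (1427374601000653/1367697762)*(-33711) = -16039408391444337761/455899254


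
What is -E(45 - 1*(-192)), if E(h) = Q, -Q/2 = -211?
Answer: -422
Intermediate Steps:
Q = 422 (Q = -2*(-211) = 422)
E(h) = 422
-E(45 - 1*(-192)) = -1*422 = -422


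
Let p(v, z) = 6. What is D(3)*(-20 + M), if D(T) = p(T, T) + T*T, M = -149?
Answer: -2535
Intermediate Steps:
D(T) = 6 + T**2 (D(T) = 6 + T*T = 6 + T**2)
D(3)*(-20 + M) = (6 + 3**2)*(-20 - 149) = (6 + 9)*(-169) = 15*(-169) = -2535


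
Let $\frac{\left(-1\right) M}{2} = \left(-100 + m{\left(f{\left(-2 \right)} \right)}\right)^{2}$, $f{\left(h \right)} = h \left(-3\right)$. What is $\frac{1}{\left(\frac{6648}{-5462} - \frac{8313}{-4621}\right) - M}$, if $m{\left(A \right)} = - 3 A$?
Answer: $\frac{12619951}{351447738047} \approx 3.5908 \cdot 10^{-5}$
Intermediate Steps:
$f{\left(h \right)} = - 3 h$
$M = -27848$ ($M = - 2 \left(-100 - 3 \left(\left(-3\right) \left(-2\right)\right)\right)^{2} = - 2 \left(-100 - 18\right)^{2} = - 2 \left(-118\right)^{2} = \left(-2\right) 13924 = -27848$)
$\frac{1}{\left(\frac{6648}{-5462} - \frac{8313}{-4621}\right) - M} = \frac{1}{\left(\frac{6648}{-5462} - \frac{8313}{-4621}\right) - -27848} = \frac{1}{\left(6648 \left(- \frac{1}{5462}\right) - - \frac{8313}{4621}\right) + 27848} = \frac{1}{\left(- \frac{3324}{2731} + \frac{8313}{4621}\right) + 27848} = \frac{1}{\frac{7342599}{12619951} + 27848} = \frac{1}{\frac{351447738047}{12619951}} = \frac{12619951}{351447738047}$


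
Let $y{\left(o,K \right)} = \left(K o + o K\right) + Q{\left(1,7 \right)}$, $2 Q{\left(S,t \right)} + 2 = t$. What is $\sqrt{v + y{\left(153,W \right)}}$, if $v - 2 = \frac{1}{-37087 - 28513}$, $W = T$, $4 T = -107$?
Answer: $\frac{i \sqrt{22003617641}}{1640} \approx 90.449 i$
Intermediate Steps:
$T = - \frac{107}{4}$ ($T = \frac{1}{4} \left(-107\right) = - \frac{107}{4} \approx -26.75$)
$W = - \frac{107}{4} \approx -26.75$
$Q{\left(S,t \right)} = -1 + \frac{t}{2}$
$y{\left(o,K \right)} = \frac{5}{2} + 2 K o$ ($y{\left(o,K \right)} = \left(K o + o K\right) + \left(-1 + \frac{1}{2} \cdot 7\right) = \left(K o + K o\right) + \left(-1 + \frac{7}{2}\right) = 2 K o + \frac{5}{2} = \frac{5}{2} + 2 K o$)
$v = \frac{131199}{65600}$ ($v = 2 + \frac{1}{-37087 - 28513} = 2 + \frac{1}{-65600} = 2 - \frac{1}{65600} = \frac{131199}{65600} \approx 2.0$)
$\sqrt{v + y{\left(153,W \right)}} = \sqrt{\frac{131199}{65600} + \left(\frac{5}{2} + 2 \left(- \frac{107}{4}\right) 153\right)} = \sqrt{\frac{131199}{65600} + \left(\frac{5}{2} - \frac{16371}{2}\right)} = \sqrt{\frac{131199}{65600} - 8183} = \sqrt{- \frac{536673601}{65600}} = \frac{i \sqrt{22003617641}}{1640}$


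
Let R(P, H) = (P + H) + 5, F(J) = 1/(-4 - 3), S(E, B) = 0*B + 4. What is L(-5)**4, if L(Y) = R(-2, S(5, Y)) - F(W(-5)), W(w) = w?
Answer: 6250000/2401 ≈ 2603.1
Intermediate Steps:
S(E, B) = 4 (S(E, B) = 0 + 4 = 4)
F(J) = -1/7 (F(J) = 1/(-7) = -1/7)
R(P, H) = 5 + H + P (R(P, H) = (H + P) + 5 = 5 + H + P)
L(Y) = 50/7 (L(Y) = (5 + 4 - 2) - 1*(-1/7) = 7 + 1/7 = 50/7)
L(-5)**4 = (50/7)**4 = 6250000/2401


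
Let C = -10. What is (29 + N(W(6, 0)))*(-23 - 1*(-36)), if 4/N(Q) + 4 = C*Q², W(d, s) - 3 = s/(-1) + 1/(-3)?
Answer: 4892/13 ≈ 376.31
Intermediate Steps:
W(d, s) = 8/3 - s (W(d, s) = 3 + (s/(-1) + 1/(-3)) = 3 + (s*(-1) + 1*(-⅓)) = 3 + (-s - ⅓) = 3 + (-⅓ - s) = 8/3 - s)
N(Q) = 4/(-4 - 10*Q²)
(29 + N(W(6, 0)))*(-23 - 1*(-36)) = (29 - 2/(2 + 5*(8/3 - 1*0)²))*(-23 - 1*(-36)) = (29 - 2/(2 + 5*(8/3 + 0)²))*(-23 + 36) = (29 - 2/(2 + 5*(8/3)²))*13 = (29 - 2/(2 + 5*(64/9)))*13 = (29 - 2/(2 + 320/9))*13 = (29 - 2/338/9)*13 = (29 - 2*9/338)*13 = (29 - 9/169)*13 = (4892/169)*13 = 4892/13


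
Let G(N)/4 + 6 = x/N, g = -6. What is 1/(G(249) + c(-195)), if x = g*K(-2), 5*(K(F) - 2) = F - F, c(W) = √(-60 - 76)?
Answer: -20833/621121 - 6889*I*√34/2484484 ≈ -0.033541 - 0.016168*I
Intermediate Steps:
c(W) = 2*I*√34 (c(W) = √(-136) = 2*I*√34)
K(F) = 2 (K(F) = 2 + (F - F)/5 = 2 + (⅕)*0 = 2 + 0 = 2)
x = -12 (x = -6*2 = -12)
G(N) = -24 - 48/N (G(N) = -24 + 4*(-12/N) = -24 - 48/N)
1/(G(249) + c(-195)) = 1/((-24 - 48/249) + 2*I*√34) = 1/((-24 - 48*1/249) + 2*I*√34) = 1/((-24 - 16/83) + 2*I*√34) = 1/(-2008/83 + 2*I*√34)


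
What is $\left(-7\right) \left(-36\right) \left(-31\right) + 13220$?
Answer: $5408$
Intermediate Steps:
$\left(-7\right) \left(-36\right) \left(-31\right) + 13220 = 252 \left(-31\right) + 13220 = -7812 + 13220 = 5408$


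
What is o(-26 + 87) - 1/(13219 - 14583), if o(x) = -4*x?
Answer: -332815/1364 ≈ -244.00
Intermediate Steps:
o(-26 + 87) - 1/(13219 - 14583) = -4*(-26 + 87) - 1/(13219 - 14583) = -4*61 - 1/(-1364) = -244 - 1*(-1/1364) = -244 + 1/1364 = -332815/1364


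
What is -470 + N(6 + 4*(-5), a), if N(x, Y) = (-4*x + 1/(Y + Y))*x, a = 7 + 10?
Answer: -21325/17 ≈ -1254.4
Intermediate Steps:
a = 17
N(x, Y) = x*(1/(2*Y) - 4*x) (N(x, Y) = (-4*x + 1/(2*Y))*x = (1/(2*Y) - 4*x)*x = x*(1/(2*Y) - 4*x))
-470 + N(6 + 4*(-5), a) = -470 + (-4*(6 + 4*(-5))**2 + (1/2)*(6 + 4*(-5))/17) = -470 + (-4*(6 - 20)**2 + (1/2)*(6 - 20)*(1/17)) = -470 + (-4*(-14)**2 + (1/2)*(-14)*(1/17)) = -470 + (-4*196 - 7/17) = -470 + (-784 - 7/17) = -470 - 13335/17 = -21325/17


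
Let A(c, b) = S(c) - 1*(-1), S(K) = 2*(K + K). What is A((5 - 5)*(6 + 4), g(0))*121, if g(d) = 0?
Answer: 121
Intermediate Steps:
S(K) = 4*K (S(K) = 2*(2*K) = 4*K)
A(c, b) = 1 + 4*c (A(c, b) = 4*c - 1*(-1) = 4*c + 1 = 1 + 4*c)
A((5 - 5)*(6 + 4), g(0))*121 = (1 + 4*((5 - 5)*(6 + 4)))*121 = (1 + 4*(0*10))*121 = (1 + 4*0)*121 = (1 + 0)*121 = 1*121 = 121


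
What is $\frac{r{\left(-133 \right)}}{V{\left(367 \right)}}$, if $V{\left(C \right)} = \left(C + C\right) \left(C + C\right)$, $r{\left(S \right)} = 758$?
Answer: $\frac{379}{269378} \approx 0.0014069$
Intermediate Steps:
$V{\left(C \right)} = 4 C^{2}$ ($V{\left(C \right)} = 2 C 2 C = 4 C^{2}$)
$\frac{r{\left(-133 \right)}}{V{\left(367 \right)}} = \frac{758}{4 \cdot 367^{2}} = \frac{758}{4 \cdot 134689} = \frac{758}{538756} = 758 \cdot \frac{1}{538756} = \frac{379}{269378}$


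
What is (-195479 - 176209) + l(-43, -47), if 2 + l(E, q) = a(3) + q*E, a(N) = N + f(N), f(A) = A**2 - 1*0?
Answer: -369657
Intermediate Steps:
f(A) = A**2 (f(A) = A**2 + 0 = A**2)
a(N) = N + N**2
l(E, q) = 10 + E*q (l(E, q) = -2 + (3*(1 + 3) + q*E) = -2 + (3*4 + E*q) = -2 + (12 + E*q) = 10 + E*q)
(-195479 - 176209) + l(-43, -47) = (-195479 - 176209) + (10 - 43*(-47)) = -371688 + (10 + 2021) = -371688 + 2031 = -369657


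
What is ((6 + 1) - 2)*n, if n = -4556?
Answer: -22780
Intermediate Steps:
((6 + 1) - 2)*n = ((6 + 1) - 2)*(-4556) = (7 - 2)*(-4556) = 5*(-4556) = -22780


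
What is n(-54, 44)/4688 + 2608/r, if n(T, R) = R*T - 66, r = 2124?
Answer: 879937/1244664 ≈ 0.70697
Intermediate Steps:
n(T, R) = -66 + R*T
n(-54, 44)/4688 + 2608/r = (-66 + 44*(-54))/4688 + 2608/2124 = (-66 - 2376)*(1/4688) + 2608*(1/2124) = -2442*1/4688 + 652/531 = -1221/2344 + 652/531 = 879937/1244664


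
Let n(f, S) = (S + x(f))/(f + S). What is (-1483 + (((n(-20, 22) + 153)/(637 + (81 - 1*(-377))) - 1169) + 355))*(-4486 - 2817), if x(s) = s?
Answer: 18367490483/1095 ≈ 1.6774e+7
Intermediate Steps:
n(f, S) = 1 (n(f, S) = (S + f)/(f + S) = (S + f)/(S + f) = 1)
(-1483 + (((n(-20, 22) + 153)/(637 + (81 - 1*(-377))) - 1169) + 355))*(-4486 - 2817) = (-1483 + (((1 + 153)/(637 + (81 - 1*(-377))) - 1169) + 355))*(-4486 - 2817) = (-1483 + ((154/(637 + (81 + 377)) - 1169) + 355))*(-7303) = (-1483 + ((154/(637 + 458) - 1169) + 355))*(-7303) = (-1483 + ((154/1095 - 1169) + 355))*(-7303) = (-1483 + (-1279901/1095 + 355))*(-7303) = (-1483 - 891176/1095)*(-7303) = -2515061/1095*(-7303) = 18367490483/1095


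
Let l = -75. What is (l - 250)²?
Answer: 105625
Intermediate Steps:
(l - 250)² = (-75 - 250)² = (-325)² = 105625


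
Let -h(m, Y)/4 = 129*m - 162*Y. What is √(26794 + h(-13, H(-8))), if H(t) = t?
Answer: √28318 ≈ 168.28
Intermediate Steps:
h(m, Y) = -516*m + 648*Y (h(m, Y) = -4*(129*m - 162*Y) = -4*(-162*Y + 129*m) = -516*m + 648*Y)
√(26794 + h(-13, H(-8))) = √(26794 + (-516*(-13) + 648*(-8))) = √(26794 + (6708 - 5184)) = √(26794 + 1524) = √28318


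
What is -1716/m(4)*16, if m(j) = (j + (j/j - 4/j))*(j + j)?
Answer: -858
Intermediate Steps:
m(j) = 2*j*(1 + j - 4/j) (m(j) = (j + (1 - 4/j))*(2*j) = (1 + j - 4/j)*(2*j) = 2*j*(1 + j - 4/j))
-1716/m(4)*16 = -1716/(-8 + 2*4 + 2*4**2)*16 = -1716/(-8 + 8 + 2*16)*16 = -1716/(-8 + 8 + 32)*16 = -1716/32*16 = -44*39/32*16 = -429/8*16 = -858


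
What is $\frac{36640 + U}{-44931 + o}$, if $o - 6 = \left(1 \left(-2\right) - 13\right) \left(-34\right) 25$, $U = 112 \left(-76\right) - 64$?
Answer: $- \frac{28064}{32175} \approx -0.87223$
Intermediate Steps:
$U = -8576$ ($U = -8512 - 64 = -8576$)
$o = 12756$ ($o = 6 + \left(1 \left(-2\right) - 13\right) \left(-34\right) 25 = 6 + \left(-2 - 13\right) \left(-34\right) 25 = 6 + \left(-15\right) \left(-34\right) 25 = 6 + 510 \cdot 25 = 6 + 12750 = 12756$)
$\frac{36640 + U}{-44931 + o} = \frac{36640 - 8576}{-44931 + 12756} = \frac{28064}{-32175} = 28064 \left(- \frac{1}{32175}\right) = - \frac{28064}{32175}$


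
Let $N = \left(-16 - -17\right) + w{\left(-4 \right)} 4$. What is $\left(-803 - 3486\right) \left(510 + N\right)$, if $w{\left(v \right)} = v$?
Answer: $-2123055$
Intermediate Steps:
$N = -15$ ($N = \left(-16 - -17\right) - 16 = \left(-16 + 17\right) - 16 = 1 - 16 = -15$)
$\left(-803 - 3486\right) \left(510 + N\right) = \left(-803 - 3486\right) \left(510 - 15\right) = \left(-4289\right) 495 = -2123055$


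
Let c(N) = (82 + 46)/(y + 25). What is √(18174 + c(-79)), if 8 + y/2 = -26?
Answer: 7*√685678/43 ≈ 134.80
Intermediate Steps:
y = -68 (y = -16 + 2*(-26) = -16 - 52 = -68)
c(N) = -128/43 (c(N) = (82 + 46)/(-68 + 25) = 128/(-43) = 128*(-1/43) = -128/43)
√(18174 + c(-79)) = √(18174 - 128/43) = √(781354/43) = 7*√685678/43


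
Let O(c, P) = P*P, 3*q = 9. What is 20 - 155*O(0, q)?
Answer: -1375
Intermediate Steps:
q = 3 (q = (1/3)*9 = 3)
O(c, P) = P**2
20 - 155*O(0, q) = 20 - 155*3**2 = 20 - 155*9 = 20 - 1395 = -1375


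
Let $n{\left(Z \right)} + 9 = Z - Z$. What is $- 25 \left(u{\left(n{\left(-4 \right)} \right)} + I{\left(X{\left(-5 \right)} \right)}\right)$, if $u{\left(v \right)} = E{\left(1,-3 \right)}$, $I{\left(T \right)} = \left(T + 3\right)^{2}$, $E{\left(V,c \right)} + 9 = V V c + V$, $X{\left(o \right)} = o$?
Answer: $175$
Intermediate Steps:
$E{\left(V,c \right)} = -9 + V + c V^{2}$ ($E{\left(V,c \right)} = -9 + \left(V V c + V\right) = -9 + \left(V^{2} c + V\right) = -9 + \left(c V^{2} + V\right) = -9 + \left(V + c V^{2}\right) = -9 + V + c V^{2}$)
$I{\left(T \right)} = \left(3 + T\right)^{2}$
$n{\left(Z \right)} = -9$ ($n{\left(Z \right)} = -9 + \left(Z - Z\right) = -9 + 0 = -9$)
$u{\left(v \right)} = -11$ ($u{\left(v \right)} = -9 + 1 - 3 \cdot 1^{2} = -9 + 1 - 3 = -11$)
$- 25 \left(u{\left(n{\left(-4 \right)} \right)} + I{\left(X{\left(-5 \right)} \right)}\right) = - 25 \left(-11 + \left(3 - 5\right)^{2}\right) = - 25 \left(-11 + \left(-2\right)^{2}\right) = - 25 \left(-11 + 4\right) = \left(-25\right) \left(-7\right) = 175$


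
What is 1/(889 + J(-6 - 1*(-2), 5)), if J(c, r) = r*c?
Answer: 1/869 ≈ 0.0011507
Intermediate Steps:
J(c, r) = c*r
1/(889 + J(-6 - 1*(-2), 5)) = 1/(889 + (-6 - 1*(-2))*5) = 1/(889 + (-6 + 2)*5) = 1/(889 - 4*5) = 1/(889 - 20) = 1/869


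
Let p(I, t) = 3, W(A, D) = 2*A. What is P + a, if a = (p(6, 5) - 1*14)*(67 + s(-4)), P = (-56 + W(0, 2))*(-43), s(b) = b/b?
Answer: 1660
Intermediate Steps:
s(b) = 1
P = 2408 (P = (-56 + 2*0)*(-43) = (-56 + 0)*(-43) = -56*(-43) = 2408)
a = -748 (a = (3 - 1*14)*(67 + 1) = (3 - 14)*68 = -11*68 = -748)
P + a = 2408 - 748 = 1660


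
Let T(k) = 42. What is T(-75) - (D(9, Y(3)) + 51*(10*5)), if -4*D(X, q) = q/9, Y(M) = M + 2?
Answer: -90283/36 ≈ -2507.9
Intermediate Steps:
Y(M) = 2 + M
D(X, q) = -q/36 (D(X, q) = -q/(4*9) = -q/36)
T(-75) - (D(9, Y(3)) + 51*(10*5)) = 42 - (-(2 + 3)/36 + 51*(10*5)) = 42 - (-1/36*5 + 51*50) = 42 - (-5/36 + 2550) = 42 - 1*91795/36 = 42 - 91795/36 = -90283/36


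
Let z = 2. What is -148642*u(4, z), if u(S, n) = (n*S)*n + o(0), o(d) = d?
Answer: -2378272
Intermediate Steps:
u(S, n) = S*n**2 (u(S, n) = (n*S)*n + 0 = (S*n)*n + 0 = S*n**2 + 0 = S*n**2)
-148642*u(4, z) = -594568*2**2 = -594568*4 = -148642*16 = -2378272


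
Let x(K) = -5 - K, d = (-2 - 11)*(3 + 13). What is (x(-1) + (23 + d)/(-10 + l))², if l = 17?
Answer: 45369/49 ≈ 925.90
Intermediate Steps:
d = -208 (d = -13*16 = -208)
(x(-1) + (23 + d)/(-10 + l))² = ((-5 - 1*(-1)) + (23 - 208)/(-10 + 17))² = ((-5 + 1) - 185/7)² = (-4 - 185*⅐)² = (-4 - 185/7)² = (-213/7)² = 45369/49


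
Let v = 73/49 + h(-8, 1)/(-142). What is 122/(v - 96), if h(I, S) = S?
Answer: -848876/657651 ≈ -1.2908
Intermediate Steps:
v = 10317/6958 (v = 73/49 + 1/(-142) = 73*(1/49) + 1*(-1/142) = 73/49 - 1/142 = 10317/6958 ≈ 1.4828)
122/(v - 96) = 122/(10317/6958 - 96) = 122/(-657651/6958) = 122*(-6958/657651) = -848876/657651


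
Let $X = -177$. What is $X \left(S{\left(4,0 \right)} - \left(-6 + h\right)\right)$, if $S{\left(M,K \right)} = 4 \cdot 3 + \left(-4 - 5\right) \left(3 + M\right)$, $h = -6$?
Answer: $6903$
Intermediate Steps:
$S{\left(M,K \right)} = -15 - 9 M$ ($S{\left(M,K \right)} = 12 - 9 \left(3 + M\right) = 12 - \left(27 + 9 M\right) = -15 - 9 M$)
$X \left(S{\left(4,0 \right)} - \left(-6 + h\right)\right) = - 177 \left(\left(-15 - 36\right) - \left(-6 - 6\right)\right) = - 177 \left(\left(-15 - 36\right) - -12\right) = - 177 \left(-51 + 12\right) = \left(-177\right) \left(-39\right) = 6903$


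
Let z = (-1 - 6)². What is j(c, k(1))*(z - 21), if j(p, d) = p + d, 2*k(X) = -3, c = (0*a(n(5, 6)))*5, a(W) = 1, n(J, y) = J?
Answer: -42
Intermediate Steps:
z = 49 (z = (-7)² = 49)
c = 0 (c = (0*1)*5 = 0*5 = 0)
k(X) = -3/2 (k(X) = (½)*(-3) = -3/2)
j(p, d) = d + p
j(c, k(1))*(z - 21) = (-3/2 + 0)*(49 - 21) = -3/2*28 = -42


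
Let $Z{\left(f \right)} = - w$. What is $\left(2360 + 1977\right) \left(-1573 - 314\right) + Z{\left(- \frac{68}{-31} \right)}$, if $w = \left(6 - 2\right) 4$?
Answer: $-8183935$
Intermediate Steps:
$w = 16$ ($w = 4 \cdot 4 = 16$)
$Z{\left(f \right)} = -16$ ($Z{\left(f \right)} = \left(-1\right) 16 = -16$)
$\left(2360 + 1977\right) \left(-1573 - 314\right) + Z{\left(- \frac{68}{-31} \right)} = \left(2360 + 1977\right) \left(-1573 - 314\right) - 16 = 4337 \left(-1887\right) - 16 = -8183919 - 16 = -8183935$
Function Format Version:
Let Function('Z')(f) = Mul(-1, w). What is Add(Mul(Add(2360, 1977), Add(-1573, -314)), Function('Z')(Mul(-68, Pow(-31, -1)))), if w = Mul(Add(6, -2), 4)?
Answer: -8183935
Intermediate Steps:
w = 16 (w = Mul(4, 4) = 16)
Function('Z')(f) = -16 (Function('Z')(f) = Mul(-1, 16) = -16)
Add(Mul(Add(2360, 1977), Add(-1573, -314)), Function('Z')(Mul(-68, Pow(-31, -1)))) = Add(Mul(Add(2360, 1977), Add(-1573, -314)), -16) = Add(Mul(4337, -1887), -16) = Add(-8183919, -16) = -8183935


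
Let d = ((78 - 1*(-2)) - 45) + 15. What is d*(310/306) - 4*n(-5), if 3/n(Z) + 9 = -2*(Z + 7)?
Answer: 102586/1989 ≈ 51.577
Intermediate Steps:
d = 50 (d = ((78 + 2) - 45) + 15 = (80 - 45) + 15 = 35 + 15 = 50)
n(Z) = 3/(-23 - 2*Z) (n(Z) = 3/(-9 - 2*(Z + 7)) = 3/(-9 - 2*(7 + Z)) = 3/(-9 + (-14 - 2*Z)) = 3/(-23 - 2*Z))
d*(310/306) - 4*n(-5) = 50*(310/306) - (-12)/(23 + 2*(-5)) = 50*(310*(1/306)) - (-12)/(23 - 10) = 50*(155/153) - (-12)/13 = 7750/153 - (-12)/13 = 7750/153 - 4*(-3/13) = 7750/153 + 12/13 = 102586/1989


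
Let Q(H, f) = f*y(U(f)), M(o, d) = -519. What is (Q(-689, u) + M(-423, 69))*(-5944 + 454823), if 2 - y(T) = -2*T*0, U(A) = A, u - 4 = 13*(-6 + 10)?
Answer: -182693753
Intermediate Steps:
u = 56 (u = 4 + 13*(-6 + 10) = 4 + 13*4 = 4 + 52 = 56)
y(T) = 2 (y(T) = 2 - (-2*T)*0 = 2 - 1*0 = 2 + 0 = 2)
Q(H, f) = 2*f (Q(H, f) = f*2 = 2*f)
(Q(-689, u) + M(-423, 69))*(-5944 + 454823) = (2*56 - 519)*(-5944 + 454823) = (112 - 519)*448879 = -407*448879 = -182693753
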